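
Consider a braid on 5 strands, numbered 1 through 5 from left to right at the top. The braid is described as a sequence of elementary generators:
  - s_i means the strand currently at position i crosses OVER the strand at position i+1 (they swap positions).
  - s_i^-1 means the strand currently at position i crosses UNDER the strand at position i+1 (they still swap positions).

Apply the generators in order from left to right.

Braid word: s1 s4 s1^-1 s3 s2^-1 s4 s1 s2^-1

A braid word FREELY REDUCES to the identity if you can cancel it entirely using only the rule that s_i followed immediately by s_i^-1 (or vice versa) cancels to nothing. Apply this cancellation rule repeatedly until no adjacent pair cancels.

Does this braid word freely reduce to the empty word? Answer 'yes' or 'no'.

Answer: no

Derivation:
Gen 1 (s1): push. Stack: [s1]
Gen 2 (s4): push. Stack: [s1 s4]
Gen 3 (s1^-1): push. Stack: [s1 s4 s1^-1]
Gen 4 (s3): push. Stack: [s1 s4 s1^-1 s3]
Gen 5 (s2^-1): push. Stack: [s1 s4 s1^-1 s3 s2^-1]
Gen 6 (s4): push. Stack: [s1 s4 s1^-1 s3 s2^-1 s4]
Gen 7 (s1): push. Stack: [s1 s4 s1^-1 s3 s2^-1 s4 s1]
Gen 8 (s2^-1): push. Stack: [s1 s4 s1^-1 s3 s2^-1 s4 s1 s2^-1]
Reduced word: s1 s4 s1^-1 s3 s2^-1 s4 s1 s2^-1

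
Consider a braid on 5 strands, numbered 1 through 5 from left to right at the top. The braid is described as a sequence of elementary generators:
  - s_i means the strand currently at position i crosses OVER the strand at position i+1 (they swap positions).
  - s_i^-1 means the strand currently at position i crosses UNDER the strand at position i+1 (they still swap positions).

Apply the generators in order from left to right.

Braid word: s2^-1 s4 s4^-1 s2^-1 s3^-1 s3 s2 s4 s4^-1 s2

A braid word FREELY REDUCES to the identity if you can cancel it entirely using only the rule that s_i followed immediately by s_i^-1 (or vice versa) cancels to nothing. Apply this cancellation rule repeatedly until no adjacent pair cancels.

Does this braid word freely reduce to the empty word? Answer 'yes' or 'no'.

Gen 1 (s2^-1): push. Stack: [s2^-1]
Gen 2 (s4): push. Stack: [s2^-1 s4]
Gen 3 (s4^-1): cancels prior s4. Stack: [s2^-1]
Gen 4 (s2^-1): push. Stack: [s2^-1 s2^-1]
Gen 5 (s3^-1): push. Stack: [s2^-1 s2^-1 s3^-1]
Gen 6 (s3): cancels prior s3^-1. Stack: [s2^-1 s2^-1]
Gen 7 (s2): cancels prior s2^-1. Stack: [s2^-1]
Gen 8 (s4): push. Stack: [s2^-1 s4]
Gen 9 (s4^-1): cancels prior s4. Stack: [s2^-1]
Gen 10 (s2): cancels prior s2^-1. Stack: []
Reduced word: (empty)

Answer: yes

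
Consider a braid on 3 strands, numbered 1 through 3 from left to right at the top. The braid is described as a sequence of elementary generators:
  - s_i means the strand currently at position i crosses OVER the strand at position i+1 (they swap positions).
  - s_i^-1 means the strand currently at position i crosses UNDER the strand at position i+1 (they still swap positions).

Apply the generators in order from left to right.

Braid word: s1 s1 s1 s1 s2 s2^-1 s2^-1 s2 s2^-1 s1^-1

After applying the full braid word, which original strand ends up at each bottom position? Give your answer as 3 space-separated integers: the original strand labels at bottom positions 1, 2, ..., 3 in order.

Answer: 3 1 2

Derivation:
Gen 1 (s1): strand 1 crosses over strand 2. Perm now: [2 1 3]
Gen 2 (s1): strand 2 crosses over strand 1. Perm now: [1 2 3]
Gen 3 (s1): strand 1 crosses over strand 2. Perm now: [2 1 3]
Gen 4 (s1): strand 2 crosses over strand 1. Perm now: [1 2 3]
Gen 5 (s2): strand 2 crosses over strand 3. Perm now: [1 3 2]
Gen 6 (s2^-1): strand 3 crosses under strand 2. Perm now: [1 2 3]
Gen 7 (s2^-1): strand 2 crosses under strand 3. Perm now: [1 3 2]
Gen 8 (s2): strand 3 crosses over strand 2. Perm now: [1 2 3]
Gen 9 (s2^-1): strand 2 crosses under strand 3. Perm now: [1 3 2]
Gen 10 (s1^-1): strand 1 crosses under strand 3. Perm now: [3 1 2]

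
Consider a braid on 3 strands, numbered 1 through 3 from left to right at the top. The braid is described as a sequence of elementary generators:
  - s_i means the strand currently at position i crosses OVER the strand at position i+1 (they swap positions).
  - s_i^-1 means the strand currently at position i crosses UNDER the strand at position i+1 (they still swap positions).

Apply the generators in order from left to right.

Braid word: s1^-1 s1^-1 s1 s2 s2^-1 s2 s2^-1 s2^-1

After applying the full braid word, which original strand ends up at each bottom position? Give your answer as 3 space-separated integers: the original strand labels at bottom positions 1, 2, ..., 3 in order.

Gen 1 (s1^-1): strand 1 crosses under strand 2. Perm now: [2 1 3]
Gen 2 (s1^-1): strand 2 crosses under strand 1. Perm now: [1 2 3]
Gen 3 (s1): strand 1 crosses over strand 2. Perm now: [2 1 3]
Gen 4 (s2): strand 1 crosses over strand 3. Perm now: [2 3 1]
Gen 5 (s2^-1): strand 3 crosses under strand 1. Perm now: [2 1 3]
Gen 6 (s2): strand 1 crosses over strand 3. Perm now: [2 3 1]
Gen 7 (s2^-1): strand 3 crosses under strand 1. Perm now: [2 1 3]
Gen 8 (s2^-1): strand 1 crosses under strand 3. Perm now: [2 3 1]

Answer: 2 3 1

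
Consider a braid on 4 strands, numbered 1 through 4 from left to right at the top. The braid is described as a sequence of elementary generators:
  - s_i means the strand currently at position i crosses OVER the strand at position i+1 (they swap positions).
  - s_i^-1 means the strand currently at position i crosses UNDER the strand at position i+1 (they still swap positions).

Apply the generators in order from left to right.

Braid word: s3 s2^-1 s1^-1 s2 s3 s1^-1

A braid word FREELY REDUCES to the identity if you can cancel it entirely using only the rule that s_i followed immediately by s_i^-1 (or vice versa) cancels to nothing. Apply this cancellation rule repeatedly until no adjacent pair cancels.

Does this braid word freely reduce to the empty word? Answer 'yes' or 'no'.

Answer: no

Derivation:
Gen 1 (s3): push. Stack: [s3]
Gen 2 (s2^-1): push. Stack: [s3 s2^-1]
Gen 3 (s1^-1): push. Stack: [s3 s2^-1 s1^-1]
Gen 4 (s2): push. Stack: [s3 s2^-1 s1^-1 s2]
Gen 5 (s3): push. Stack: [s3 s2^-1 s1^-1 s2 s3]
Gen 6 (s1^-1): push. Stack: [s3 s2^-1 s1^-1 s2 s3 s1^-1]
Reduced word: s3 s2^-1 s1^-1 s2 s3 s1^-1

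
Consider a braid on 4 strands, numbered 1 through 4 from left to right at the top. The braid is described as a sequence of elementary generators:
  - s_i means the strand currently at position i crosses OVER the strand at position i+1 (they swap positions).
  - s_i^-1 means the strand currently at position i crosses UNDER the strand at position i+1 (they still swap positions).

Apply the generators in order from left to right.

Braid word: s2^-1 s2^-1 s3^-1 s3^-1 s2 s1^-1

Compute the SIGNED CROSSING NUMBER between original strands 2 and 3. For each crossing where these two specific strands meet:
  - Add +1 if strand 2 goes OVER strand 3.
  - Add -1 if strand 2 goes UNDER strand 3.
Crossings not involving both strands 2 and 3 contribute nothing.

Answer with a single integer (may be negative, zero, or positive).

Answer: 1

Derivation:
Gen 1: 2 under 3. Both 2&3? yes. Contrib: -1. Sum: -1
Gen 2: 3 under 2. Both 2&3? yes. Contrib: +1. Sum: 0
Gen 3: crossing 3x4. Both 2&3? no. Sum: 0
Gen 4: crossing 4x3. Both 2&3? no. Sum: 0
Gen 5: 2 over 3. Both 2&3? yes. Contrib: +1. Sum: 1
Gen 6: crossing 1x3. Both 2&3? no. Sum: 1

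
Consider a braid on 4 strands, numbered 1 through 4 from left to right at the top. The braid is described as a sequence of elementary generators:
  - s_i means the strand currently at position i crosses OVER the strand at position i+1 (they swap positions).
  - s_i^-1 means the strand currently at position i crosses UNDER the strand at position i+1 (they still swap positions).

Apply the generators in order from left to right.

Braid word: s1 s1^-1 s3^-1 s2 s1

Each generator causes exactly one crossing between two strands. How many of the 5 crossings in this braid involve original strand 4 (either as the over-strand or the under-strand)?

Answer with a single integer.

Gen 1: crossing 1x2. Involves strand 4? no. Count so far: 0
Gen 2: crossing 2x1. Involves strand 4? no. Count so far: 0
Gen 3: crossing 3x4. Involves strand 4? yes. Count so far: 1
Gen 4: crossing 2x4. Involves strand 4? yes. Count so far: 2
Gen 5: crossing 1x4. Involves strand 4? yes. Count so far: 3

Answer: 3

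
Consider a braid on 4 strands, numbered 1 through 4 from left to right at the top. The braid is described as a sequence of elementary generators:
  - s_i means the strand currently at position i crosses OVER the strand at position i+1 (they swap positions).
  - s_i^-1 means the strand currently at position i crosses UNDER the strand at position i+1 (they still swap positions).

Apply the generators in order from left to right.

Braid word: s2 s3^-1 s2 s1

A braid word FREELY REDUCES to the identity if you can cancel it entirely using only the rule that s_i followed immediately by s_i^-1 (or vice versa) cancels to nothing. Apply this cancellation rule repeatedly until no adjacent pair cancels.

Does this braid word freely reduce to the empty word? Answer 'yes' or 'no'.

Answer: no

Derivation:
Gen 1 (s2): push. Stack: [s2]
Gen 2 (s3^-1): push. Stack: [s2 s3^-1]
Gen 3 (s2): push. Stack: [s2 s3^-1 s2]
Gen 4 (s1): push. Stack: [s2 s3^-1 s2 s1]
Reduced word: s2 s3^-1 s2 s1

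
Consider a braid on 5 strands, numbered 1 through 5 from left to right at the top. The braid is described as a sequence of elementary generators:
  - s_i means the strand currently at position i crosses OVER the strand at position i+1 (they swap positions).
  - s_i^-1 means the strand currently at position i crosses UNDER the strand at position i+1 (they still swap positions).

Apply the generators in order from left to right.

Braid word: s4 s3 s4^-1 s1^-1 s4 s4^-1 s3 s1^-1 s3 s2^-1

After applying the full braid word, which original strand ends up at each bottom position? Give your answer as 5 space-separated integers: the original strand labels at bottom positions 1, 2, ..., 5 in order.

Answer: 1 5 2 4 3

Derivation:
Gen 1 (s4): strand 4 crosses over strand 5. Perm now: [1 2 3 5 4]
Gen 2 (s3): strand 3 crosses over strand 5. Perm now: [1 2 5 3 4]
Gen 3 (s4^-1): strand 3 crosses under strand 4. Perm now: [1 2 5 4 3]
Gen 4 (s1^-1): strand 1 crosses under strand 2. Perm now: [2 1 5 4 3]
Gen 5 (s4): strand 4 crosses over strand 3. Perm now: [2 1 5 3 4]
Gen 6 (s4^-1): strand 3 crosses under strand 4. Perm now: [2 1 5 4 3]
Gen 7 (s3): strand 5 crosses over strand 4. Perm now: [2 1 4 5 3]
Gen 8 (s1^-1): strand 2 crosses under strand 1. Perm now: [1 2 4 5 3]
Gen 9 (s3): strand 4 crosses over strand 5. Perm now: [1 2 5 4 3]
Gen 10 (s2^-1): strand 2 crosses under strand 5. Perm now: [1 5 2 4 3]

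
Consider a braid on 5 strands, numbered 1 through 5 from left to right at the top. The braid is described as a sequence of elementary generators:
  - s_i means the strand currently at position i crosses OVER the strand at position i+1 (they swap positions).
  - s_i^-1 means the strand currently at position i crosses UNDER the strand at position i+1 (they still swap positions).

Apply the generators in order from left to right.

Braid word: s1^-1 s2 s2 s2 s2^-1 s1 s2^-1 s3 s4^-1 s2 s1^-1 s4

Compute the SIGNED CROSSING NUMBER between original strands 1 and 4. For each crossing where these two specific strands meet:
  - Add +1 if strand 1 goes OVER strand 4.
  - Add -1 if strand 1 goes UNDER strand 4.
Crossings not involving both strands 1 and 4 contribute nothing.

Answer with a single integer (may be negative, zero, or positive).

Answer: -1

Derivation:
Gen 1: crossing 1x2. Both 1&4? no. Sum: 0
Gen 2: crossing 1x3. Both 1&4? no. Sum: 0
Gen 3: crossing 3x1. Both 1&4? no. Sum: 0
Gen 4: crossing 1x3. Both 1&4? no. Sum: 0
Gen 5: crossing 3x1. Both 1&4? no. Sum: 0
Gen 6: crossing 2x1. Both 1&4? no. Sum: 0
Gen 7: crossing 2x3. Both 1&4? no. Sum: 0
Gen 8: crossing 2x4. Both 1&4? no. Sum: 0
Gen 9: crossing 2x5. Both 1&4? no. Sum: 0
Gen 10: crossing 3x4. Both 1&4? no. Sum: 0
Gen 11: 1 under 4. Both 1&4? yes. Contrib: -1. Sum: -1
Gen 12: crossing 5x2. Both 1&4? no. Sum: -1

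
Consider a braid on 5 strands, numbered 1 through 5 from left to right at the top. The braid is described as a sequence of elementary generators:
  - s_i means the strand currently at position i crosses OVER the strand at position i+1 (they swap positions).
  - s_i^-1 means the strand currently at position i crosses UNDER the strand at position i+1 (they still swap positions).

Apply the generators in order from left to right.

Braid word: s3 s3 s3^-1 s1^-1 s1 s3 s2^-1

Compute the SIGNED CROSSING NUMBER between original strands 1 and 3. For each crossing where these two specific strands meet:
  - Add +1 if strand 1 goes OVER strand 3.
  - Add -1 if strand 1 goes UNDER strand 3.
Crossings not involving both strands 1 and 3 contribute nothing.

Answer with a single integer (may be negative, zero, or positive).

Gen 1: crossing 3x4. Both 1&3? no. Sum: 0
Gen 2: crossing 4x3. Both 1&3? no. Sum: 0
Gen 3: crossing 3x4. Both 1&3? no. Sum: 0
Gen 4: crossing 1x2. Both 1&3? no. Sum: 0
Gen 5: crossing 2x1. Both 1&3? no. Sum: 0
Gen 6: crossing 4x3. Both 1&3? no. Sum: 0
Gen 7: crossing 2x3. Both 1&3? no. Sum: 0

Answer: 0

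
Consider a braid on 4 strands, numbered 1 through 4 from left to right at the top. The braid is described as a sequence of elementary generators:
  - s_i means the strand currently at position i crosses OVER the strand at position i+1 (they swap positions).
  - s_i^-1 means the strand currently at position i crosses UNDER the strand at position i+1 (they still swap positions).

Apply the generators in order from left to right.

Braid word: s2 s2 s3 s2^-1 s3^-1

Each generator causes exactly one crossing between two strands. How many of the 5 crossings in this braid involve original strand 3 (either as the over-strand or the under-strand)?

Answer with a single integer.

Gen 1: crossing 2x3. Involves strand 3? yes. Count so far: 1
Gen 2: crossing 3x2. Involves strand 3? yes. Count so far: 2
Gen 3: crossing 3x4. Involves strand 3? yes. Count so far: 3
Gen 4: crossing 2x4. Involves strand 3? no. Count so far: 3
Gen 5: crossing 2x3. Involves strand 3? yes. Count so far: 4

Answer: 4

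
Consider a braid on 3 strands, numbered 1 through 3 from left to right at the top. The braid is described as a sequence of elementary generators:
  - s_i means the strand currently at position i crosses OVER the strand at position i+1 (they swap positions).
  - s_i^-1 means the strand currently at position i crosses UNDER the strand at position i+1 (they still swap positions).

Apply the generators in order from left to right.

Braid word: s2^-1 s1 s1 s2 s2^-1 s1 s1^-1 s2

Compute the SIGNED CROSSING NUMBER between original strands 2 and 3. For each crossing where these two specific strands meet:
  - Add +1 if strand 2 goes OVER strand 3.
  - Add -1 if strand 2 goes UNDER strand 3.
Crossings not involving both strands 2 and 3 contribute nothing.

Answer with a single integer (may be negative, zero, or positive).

Answer: -4

Derivation:
Gen 1: 2 under 3. Both 2&3? yes. Contrib: -1. Sum: -1
Gen 2: crossing 1x3. Both 2&3? no. Sum: -1
Gen 3: crossing 3x1. Both 2&3? no. Sum: -1
Gen 4: 3 over 2. Both 2&3? yes. Contrib: -1. Sum: -2
Gen 5: 2 under 3. Both 2&3? yes. Contrib: -1. Sum: -3
Gen 6: crossing 1x3. Both 2&3? no. Sum: -3
Gen 7: crossing 3x1. Both 2&3? no. Sum: -3
Gen 8: 3 over 2. Both 2&3? yes. Contrib: -1. Sum: -4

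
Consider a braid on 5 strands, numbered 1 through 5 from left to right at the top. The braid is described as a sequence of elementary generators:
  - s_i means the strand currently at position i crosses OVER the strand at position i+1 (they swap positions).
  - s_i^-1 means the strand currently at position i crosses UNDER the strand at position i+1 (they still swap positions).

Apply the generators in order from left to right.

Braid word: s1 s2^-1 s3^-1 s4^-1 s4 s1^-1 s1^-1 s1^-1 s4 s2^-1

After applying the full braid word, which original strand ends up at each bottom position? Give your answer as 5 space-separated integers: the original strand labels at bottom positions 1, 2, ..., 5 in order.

Gen 1 (s1): strand 1 crosses over strand 2. Perm now: [2 1 3 4 5]
Gen 2 (s2^-1): strand 1 crosses under strand 3. Perm now: [2 3 1 4 5]
Gen 3 (s3^-1): strand 1 crosses under strand 4. Perm now: [2 3 4 1 5]
Gen 4 (s4^-1): strand 1 crosses under strand 5. Perm now: [2 3 4 5 1]
Gen 5 (s4): strand 5 crosses over strand 1. Perm now: [2 3 4 1 5]
Gen 6 (s1^-1): strand 2 crosses under strand 3. Perm now: [3 2 4 1 5]
Gen 7 (s1^-1): strand 3 crosses under strand 2. Perm now: [2 3 4 1 5]
Gen 8 (s1^-1): strand 2 crosses under strand 3. Perm now: [3 2 4 1 5]
Gen 9 (s4): strand 1 crosses over strand 5. Perm now: [3 2 4 5 1]
Gen 10 (s2^-1): strand 2 crosses under strand 4. Perm now: [3 4 2 5 1]

Answer: 3 4 2 5 1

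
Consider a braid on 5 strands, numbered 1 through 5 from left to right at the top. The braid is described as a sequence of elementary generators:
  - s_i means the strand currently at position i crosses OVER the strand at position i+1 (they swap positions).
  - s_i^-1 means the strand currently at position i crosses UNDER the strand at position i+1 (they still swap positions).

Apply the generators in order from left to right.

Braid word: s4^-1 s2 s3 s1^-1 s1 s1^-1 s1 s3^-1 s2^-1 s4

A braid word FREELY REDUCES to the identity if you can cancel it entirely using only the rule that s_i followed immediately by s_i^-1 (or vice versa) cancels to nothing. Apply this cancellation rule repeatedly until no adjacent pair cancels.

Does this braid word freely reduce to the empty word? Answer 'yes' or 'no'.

Answer: yes

Derivation:
Gen 1 (s4^-1): push. Stack: [s4^-1]
Gen 2 (s2): push. Stack: [s4^-1 s2]
Gen 3 (s3): push. Stack: [s4^-1 s2 s3]
Gen 4 (s1^-1): push. Stack: [s4^-1 s2 s3 s1^-1]
Gen 5 (s1): cancels prior s1^-1. Stack: [s4^-1 s2 s3]
Gen 6 (s1^-1): push. Stack: [s4^-1 s2 s3 s1^-1]
Gen 7 (s1): cancels prior s1^-1. Stack: [s4^-1 s2 s3]
Gen 8 (s3^-1): cancels prior s3. Stack: [s4^-1 s2]
Gen 9 (s2^-1): cancels prior s2. Stack: [s4^-1]
Gen 10 (s4): cancels prior s4^-1. Stack: []
Reduced word: (empty)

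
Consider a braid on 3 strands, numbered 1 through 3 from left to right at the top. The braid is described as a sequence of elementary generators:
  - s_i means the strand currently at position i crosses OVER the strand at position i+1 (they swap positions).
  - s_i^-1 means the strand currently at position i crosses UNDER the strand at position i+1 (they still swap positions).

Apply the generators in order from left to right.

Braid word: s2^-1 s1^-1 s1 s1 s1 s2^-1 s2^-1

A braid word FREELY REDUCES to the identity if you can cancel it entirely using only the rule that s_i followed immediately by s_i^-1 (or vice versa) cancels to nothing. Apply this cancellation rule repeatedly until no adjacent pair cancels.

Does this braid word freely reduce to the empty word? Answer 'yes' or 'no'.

Answer: no

Derivation:
Gen 1 (s2^-1): push. Stack: [s2^-1]
Gen 2 (s1^-1): push. Stack: [s2^-1 s1^-1]
Gen 3 (s1): cancels prior s1^-1. Stack: [s2^-1]
Gen 4 (s1): push. Stack: [s2^-1 s1]
Gen 5 (s1): push. Stack: [s2^-1 s1 s1]
Gen 6 (s2^-1): push. Stack: [s2^-1 s1 s1 s2^-1]
Gen 7 (s2^-1): push. Stack: [s2^-1 s1 s1 s2^-1 s2^-1]
Reduced word: s2^-1 s1 s1 s2^-1 s2^-1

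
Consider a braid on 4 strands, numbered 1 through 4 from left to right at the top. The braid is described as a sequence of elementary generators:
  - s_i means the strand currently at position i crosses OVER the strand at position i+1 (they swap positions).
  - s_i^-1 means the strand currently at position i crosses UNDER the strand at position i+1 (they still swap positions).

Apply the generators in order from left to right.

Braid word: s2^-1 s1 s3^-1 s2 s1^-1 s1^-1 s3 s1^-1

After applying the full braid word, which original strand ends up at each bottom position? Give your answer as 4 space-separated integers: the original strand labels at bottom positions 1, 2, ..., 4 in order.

Gen 1 (s2^-1): strand 2 crosses under strand 3. Perm now: [1 3 2 4]
Gen 2 (s1): strand 1 crosses over strand 3. Perm now: [3 1 2 4]
Gen 3 (s3^-1): strand 2 crosses under strand 4. Perm now: [3 1 4 2]
Gen 4 (s2): strand 1 crosses over strand 4. Perm now: [3 4 1 2]
Gen 5 (s1^-1): strand 3 crosses under strand 4. Perm now: [4 3 1 2]
Gen 6 (s1^-1): strand 4 crosses under strand 3. Perm now: [3 4 1 2]
Gen 7 (s3): strand 1 crosses over strand 2. Perm now: [3 4 2 1]
Gen 8 (s1^-1): strand 3 crosses under strand 4. Perm now: [4 3 2 1]

Answer: 4 3 2 1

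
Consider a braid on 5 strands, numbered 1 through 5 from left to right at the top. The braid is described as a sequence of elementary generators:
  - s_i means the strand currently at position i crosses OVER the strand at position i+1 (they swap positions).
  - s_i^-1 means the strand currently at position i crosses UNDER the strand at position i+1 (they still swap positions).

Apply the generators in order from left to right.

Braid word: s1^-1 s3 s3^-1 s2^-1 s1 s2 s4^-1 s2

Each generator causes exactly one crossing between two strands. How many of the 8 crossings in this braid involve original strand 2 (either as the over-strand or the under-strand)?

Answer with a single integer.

Gen 1: crossing 1x2. Involves strand 2? yes. Count so far: 1
Gen 2: crossing 3x4. Involves strand 2? no. Count so far: 1
Gen 3: crossing 4x3. Involves strand 2? no. Count so far: 1
Gen 4: crossing 1x3. Involves strand 2? no. Count so far: 1
Gen 5: crossing 2x3. Involves strand 2? yes. Count so far: 2
Gen 6: crossing 2x1. Involves strand 2? yes. Count so far: 3
Gen 7: crossing 4x5. Involves strand 2? no. Count so far: 3
Gen 8: crossing 1x2. Involves strand 2? yes. Count so far: 4

Answer: 4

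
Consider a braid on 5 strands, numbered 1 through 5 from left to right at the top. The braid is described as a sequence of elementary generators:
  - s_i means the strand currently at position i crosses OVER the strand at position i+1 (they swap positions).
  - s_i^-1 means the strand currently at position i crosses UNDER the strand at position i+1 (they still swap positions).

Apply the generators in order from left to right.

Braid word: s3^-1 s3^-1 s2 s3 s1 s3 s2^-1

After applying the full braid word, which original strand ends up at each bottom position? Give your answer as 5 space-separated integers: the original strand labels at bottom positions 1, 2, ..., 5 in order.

Answer: 3 2 1 4 5

Derivation:
Gen 1 (s3^-1): strand 3 crosses under strand 4. Perm now: [1 2 4 3 5]
Gen 2 (s3^-1): strand 4 crosses under strand 3. Perm now: [1 2 3 4 5]
Gen 3 (s2): strand 2 crosses over strand 3. Perm now: [1 3 2 4 5]
Gen 4 (s3): strand 2 crosses over strand 4. Perm now: [1 3 4 2 5]
Gen 5 (s1): strand 1 crosses over strand 3. Perm now: [3 1 4 2 5]
Gen 6 (s3): strand 4 crosses over strand 2. Perm now: [3 1 2 4 5]
Gen 7 (s2^-1): strand 1 crosses under strand 2. Perm now: [3 2 1 4 5]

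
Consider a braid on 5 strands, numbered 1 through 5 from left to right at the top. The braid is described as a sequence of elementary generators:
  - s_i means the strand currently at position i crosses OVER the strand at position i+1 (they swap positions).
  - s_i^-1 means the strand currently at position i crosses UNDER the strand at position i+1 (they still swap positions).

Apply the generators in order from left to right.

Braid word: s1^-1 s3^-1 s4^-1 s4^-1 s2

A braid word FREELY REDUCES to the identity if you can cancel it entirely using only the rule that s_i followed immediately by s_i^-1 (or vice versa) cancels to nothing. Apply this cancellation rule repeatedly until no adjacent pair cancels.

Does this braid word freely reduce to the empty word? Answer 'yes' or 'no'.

Gen 1 (s1^-1): push. Stack: [s1^-1]
Gen 2 (s3^-1): push. Stack: [s1^-1 s3^-1]
Gen 3 (s4^-1): push. Stack: [s1^-1 s3^-1 s4^-1]
Gen 4 (s4^-1): push. Stack: [s1^-1 s3^-1 s4^-1 s4^-1]
Gen 5 (s2): push. Stack: [s1^-1 s3^-1 s4^-1 s4^-1 s2]
Reduced word: s1^-1 s3^-1 s4^-1 s4^-1 s2

Answer: no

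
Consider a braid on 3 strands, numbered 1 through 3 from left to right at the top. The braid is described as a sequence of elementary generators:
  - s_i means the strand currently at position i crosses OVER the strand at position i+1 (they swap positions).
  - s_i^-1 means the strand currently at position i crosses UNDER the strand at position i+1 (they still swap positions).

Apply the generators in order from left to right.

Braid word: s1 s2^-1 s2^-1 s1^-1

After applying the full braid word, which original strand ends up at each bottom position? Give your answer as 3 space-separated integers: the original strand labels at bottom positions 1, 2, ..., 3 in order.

Answer: 1 2 3

Derivation:
Gen 1 (s1): strand 1 crosses over strand 2. Perm now: [2 1 3]
Gen 2 (s2^-1): strand 1 crosses under strand 3. Perm now: [2 3 1]
Gen 3 (s2^-1): strand 3 crosses under strand 1. Perm now: [2 1 3]
Gen 4 (s1^-1): strand 2 crosses under strand 1. Perm now: [1 2 3]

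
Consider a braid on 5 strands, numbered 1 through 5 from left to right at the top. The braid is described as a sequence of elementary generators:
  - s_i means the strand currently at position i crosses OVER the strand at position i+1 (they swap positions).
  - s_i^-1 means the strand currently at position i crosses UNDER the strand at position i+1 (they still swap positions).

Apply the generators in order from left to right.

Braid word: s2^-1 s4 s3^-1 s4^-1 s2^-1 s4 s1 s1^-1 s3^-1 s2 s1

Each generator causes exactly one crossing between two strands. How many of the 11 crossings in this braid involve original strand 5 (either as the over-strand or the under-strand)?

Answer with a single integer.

Gen 1: crossing 2x3. Involves strand 5? no. Count so far: 0
Gen 2: crossing 4x5. Involves strand 5? yes. Count so far: 1
Gen 3: crossing 2x5. Involves strand 5? yes. Count so far: 2
Gen 4: crossing 2x4. Involves strand 5? no. Count so far: 2
Gen 5: crossing 3x5. Involves strand 5? yes. Count so far: 3
Gen 6: crossing 4x2. Involves strand 5? no. Count so far: 3
Gen 7: crossing 1x5. Involves strand 5? yes. Count so far: 4
Gen 8: crossing 5x1. Involves strand 5? yes. Count so far: 5
Gen 9: crossing 3x2. Involves strand 5? no. Count so far: 5
Gen 10: crossing 5x2. Involves strand 5? yes. Count so far: 6
Gen 11: crossing 1x2. Involves strand 5? no. Count so far: 6

Answer: 6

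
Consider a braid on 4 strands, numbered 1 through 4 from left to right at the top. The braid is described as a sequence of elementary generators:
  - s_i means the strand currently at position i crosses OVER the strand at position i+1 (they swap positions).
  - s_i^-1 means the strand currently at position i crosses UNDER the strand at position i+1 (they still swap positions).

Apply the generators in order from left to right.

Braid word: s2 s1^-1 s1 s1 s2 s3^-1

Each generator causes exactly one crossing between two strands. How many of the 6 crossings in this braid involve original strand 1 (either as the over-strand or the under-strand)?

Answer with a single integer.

Answer: 5

Derivation:
Gen 1: crossing 2x3. Involves strand 1? no. Count so far: 0
Gen 2: crossing 1x3. Involves strand 1? yes. Count so far: 1
Gen 3: crossing 3x1. Involves strand 1? yes. Count so far: 2
Gen 4: crossing 1x3. Involves strand 1? yes. Count so far: 3
Gen 5: crossing 1x2. Involves strand 1? yes. Count so far: 4
Gen 6: crossing 1x4. Involves strand 1? yes. Count so far: 5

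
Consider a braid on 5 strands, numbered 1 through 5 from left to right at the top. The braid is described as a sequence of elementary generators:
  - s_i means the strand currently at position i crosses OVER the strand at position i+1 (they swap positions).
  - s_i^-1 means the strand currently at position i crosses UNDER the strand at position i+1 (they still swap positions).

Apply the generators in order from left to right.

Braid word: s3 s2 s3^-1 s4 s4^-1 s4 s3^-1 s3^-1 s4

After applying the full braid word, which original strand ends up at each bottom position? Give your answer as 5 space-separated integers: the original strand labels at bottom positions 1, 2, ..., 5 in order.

Answer: 1 4 3 2 5

Derivation:
Gen 1 (s3): strand 3 crosses over strand 4. Perm now: [1 2 4 3 5]
Gen 2 (s2): strand 2 crosses over strand 4. Perm now: [1 4 2 3 5]
Gen 3 (s3^-1): strand 2 crosses under strand 3. Perm now: [1 4 3 2 5]
Gen 4 (s4): strand 2 crosses over strand 5. Perm now: [1 4 3 5 2]
Gen 5 (s4^-1): strand 5 crosses under strand 2. Perm now: [1 4 3 2 5]
Gen 6 (s4): strand 2 crosses over strand 5. Perm now: [1 4 3 5 2]
Gen 7 (s3^-1): strand 3 crosses under strand 5. Perm now: [1 4 5 3 2]
Gen 8 (s3^-1): strand 5 crosses under strand 3. Perm now: [1 4 3 5 2]
Gen 9 (s4): strand 5 crosses over strand 2. Perm now: [1 4 3 2 5]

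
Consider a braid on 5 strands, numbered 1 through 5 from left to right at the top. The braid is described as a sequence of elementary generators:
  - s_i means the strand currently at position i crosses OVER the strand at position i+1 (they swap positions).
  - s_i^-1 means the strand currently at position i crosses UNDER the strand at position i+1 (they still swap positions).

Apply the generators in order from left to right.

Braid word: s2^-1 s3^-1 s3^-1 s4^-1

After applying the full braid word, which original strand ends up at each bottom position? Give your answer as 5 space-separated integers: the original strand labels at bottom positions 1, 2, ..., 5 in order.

Answer: 1 3 2 5 4

Derivation:
Gen 1 (s2^-1): strand 2 crosses under strand 3. Perm now: [1 3 2 4 5]
Gen 2 (s3^-1): strand 2 crosses under strand 4. Perm now: [1 3 4 2 5]
Gen 3 (s3^-1): strand 4 crosses under strand 2. Perm now: [1 3 2 4 5]
Gen 4 (s4^-1): strand 4 crosses under strand 5. Perm now: [1 3 2 5 4]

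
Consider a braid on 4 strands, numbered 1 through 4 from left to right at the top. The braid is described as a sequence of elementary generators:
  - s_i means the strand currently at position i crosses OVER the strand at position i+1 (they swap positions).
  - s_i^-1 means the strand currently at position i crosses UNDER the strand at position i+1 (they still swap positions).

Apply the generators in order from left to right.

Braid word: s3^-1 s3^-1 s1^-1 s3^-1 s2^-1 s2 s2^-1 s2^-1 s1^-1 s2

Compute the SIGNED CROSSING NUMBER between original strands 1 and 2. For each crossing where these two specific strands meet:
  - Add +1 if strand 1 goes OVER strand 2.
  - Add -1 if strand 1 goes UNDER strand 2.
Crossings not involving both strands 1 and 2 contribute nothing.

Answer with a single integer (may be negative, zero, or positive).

Gen 1: crossing 3x4. Both 1&2? no. Sum: 0
Gen 2: crossing 4x3. Both 1&2? no. Sum: 0
Gen 3: 1 under 2. Both 1&2? yes. Contrib: -1. Sum: -1
Gen 4: crossing 3x4. Both 1&2? no. Sum: -1
Gen 5: crossing 1x4. Both 1&2? no. Sum: -1
Gen 6: crossing 4x1. Both 1&2? no. Sum: -1
Gen 7: crossing 1x4. Both 1&2? no. Sum: -1
Gen 8: crossing 4x1. Both 1&2? no. Sum: -1
Gen 9: 2 under 1. Both 1&2? yes. Contrib: +1. Sum: 0
Gen 10: crossing 2x4. Both 1&2? no. Sum: 0

Answer: 0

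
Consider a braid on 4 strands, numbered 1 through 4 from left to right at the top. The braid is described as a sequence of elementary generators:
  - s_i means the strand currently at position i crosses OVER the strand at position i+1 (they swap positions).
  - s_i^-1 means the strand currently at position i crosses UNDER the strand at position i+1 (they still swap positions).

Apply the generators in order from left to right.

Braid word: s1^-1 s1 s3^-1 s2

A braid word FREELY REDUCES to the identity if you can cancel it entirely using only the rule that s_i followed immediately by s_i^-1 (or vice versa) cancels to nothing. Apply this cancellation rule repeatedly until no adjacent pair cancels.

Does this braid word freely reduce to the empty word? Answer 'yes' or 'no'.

Gen 1 (s1^-1): push. Stack: [s1^-1]
Gen 2 (s1): cancels prior s1^-1. Stack: []
Gen 3 (s3^-1): push. Stack: [s3^-1]
Gen 4 (s2): push. Stack: [s3^-1 s2]
Reduced word: s3^-1 s2

Answer: no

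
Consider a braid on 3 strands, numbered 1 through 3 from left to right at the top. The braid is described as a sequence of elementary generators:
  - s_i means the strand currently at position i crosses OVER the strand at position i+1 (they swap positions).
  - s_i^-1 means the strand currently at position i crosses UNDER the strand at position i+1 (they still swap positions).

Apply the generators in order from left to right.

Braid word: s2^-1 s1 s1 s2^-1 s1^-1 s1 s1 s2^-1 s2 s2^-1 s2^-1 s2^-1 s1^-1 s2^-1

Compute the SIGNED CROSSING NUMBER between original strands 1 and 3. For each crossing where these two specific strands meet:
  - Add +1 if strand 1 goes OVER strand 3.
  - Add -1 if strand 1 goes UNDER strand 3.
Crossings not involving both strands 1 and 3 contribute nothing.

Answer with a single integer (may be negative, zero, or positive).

Gen 1: crossing 2x3. Both 1&3? no. Sum: 0
Gen 2: 1 over 3. Both 1&3? yes. Contrib: +1. Sum: 1
Gen 3: 3 over 1. Both 1&3? yes. Contrib: -1. Sum: 0
Gen 4: crossing 3x2. Both 1&3? no. Sum: 0
Gen 5: crossing 1x2. Both 1&3? no. Sum: 0
Gen 6: crossing 2x1. Both 1&3? no. Sum: 0
Gen 7: crossing 1x2. Both 1&3? no. Sum: 0
Gen 8: 1 under 3. Both 1&3? yes. Contrib: -1. Sum: -1
Gen 9: 3 over 1. Both 1&3? yes. Contrib: -1. Sum: -2
Gen 10: 1 under 3. Both 1&3? yes. Contrib: -1. Sum: -3
Gen 11: 3 under 1. Both 1&3? yes. Contrib: +1. Sum: -2
Gen 12: 1 under 3. Both 1&3? yes. Contrib: -1. Sum: -3
Gen 13: crossing 2x3. Both 1&3? no. Sum: -3
Gen 14: crossing 2x1. Both 1&3? no. Sum: -3

Answer: -3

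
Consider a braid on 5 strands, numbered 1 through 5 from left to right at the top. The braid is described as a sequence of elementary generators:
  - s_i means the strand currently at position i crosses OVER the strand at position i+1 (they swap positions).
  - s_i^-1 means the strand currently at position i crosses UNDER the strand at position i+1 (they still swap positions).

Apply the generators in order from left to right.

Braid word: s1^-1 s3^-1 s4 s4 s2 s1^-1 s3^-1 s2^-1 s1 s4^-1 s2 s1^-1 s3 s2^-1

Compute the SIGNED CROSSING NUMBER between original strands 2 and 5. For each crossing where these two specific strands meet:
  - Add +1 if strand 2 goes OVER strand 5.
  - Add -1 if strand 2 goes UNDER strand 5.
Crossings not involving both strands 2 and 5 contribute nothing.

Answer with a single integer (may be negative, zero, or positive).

Answer: 0

Derivation:
Gen 1: crossing 1x2. Both 2&5? no. Sum: 0
Gen 2: crossing 3x4. Both 2&5? no. Sum: 0
Gen 3: crossing 3x5. Both 2&5? no. Sum: 0
Gen 4: crossing 5x3. Both 2&5? no. Sum: 0
Gen 5: crossing 1x4. Both 2&5? no. Sum: 0
Gen 6: crossing 2x4. Both 2&5? no. Sum: 0
Gen 7: crossing 1x3. Both 2&5? no. Sum: 0
Gen 8: crossing 2x3. Both 2&5? no. Sum: 0
Gen 9: crossing 4x3. Both 2&5? no. Sum: 0
Gen 10: crossing 1x5. Both 2&5? no. Sum: 0
Gen 11: crossing 4x2. Both 2&5? no. Sum: 0
Gen 12: crossing 3x2. Both 2&5? no. Sum: 0
Gen 13: crossing 4x5. Both 2&5? no. Sum: 0
Gen 14: crossing 3x5. Both 2&5? no. Sum: 0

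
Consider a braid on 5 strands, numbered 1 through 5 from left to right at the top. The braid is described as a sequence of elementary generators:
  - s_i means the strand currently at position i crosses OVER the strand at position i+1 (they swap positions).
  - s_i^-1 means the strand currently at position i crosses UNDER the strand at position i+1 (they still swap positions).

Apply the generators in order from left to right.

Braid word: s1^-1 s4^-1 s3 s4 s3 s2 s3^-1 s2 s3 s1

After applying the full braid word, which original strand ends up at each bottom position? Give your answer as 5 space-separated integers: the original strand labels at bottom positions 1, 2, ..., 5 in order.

Gen 1 (s1^-1): strand 1 crosses under strand 2. Perm now: [2 1 3 4 5]
Gen 2 (s4^-1): strand 4 crosses under strand 5. Perm now: [2 1 3 5 4]
Gen 3 (s3): strand 3 crosses over strand 5. Perm now: [2 1 5 3 4]
Gen 4 (s4): strand 3 crosses over strand 4. Perm now: [2 1 5 4 3]
Gen 5 (s3): strand 5 crosses over strand 4. Perm now: [2 1 4 5 3]
Gen 6 (s2): strand 1 crosses over strand 4. Perm now: [2 4 1 5 3]
Gen 7 (s3^-1): strand 1 crosses under strand 5. Perm now: [2 4 5 1 3]
Gen 8 (s2): strand 4 crosses over strand 5. Perm now: [2 5 4 1 3]
Gen 9 (s3): strand 4 crosses over strand 1. Perm now: [2 5 1 4 3]
Gen 10 (s1): strand 2 crosses over strand 5. Perm now: [5 2 1 4 3]

Answer: 5 2 1 4 3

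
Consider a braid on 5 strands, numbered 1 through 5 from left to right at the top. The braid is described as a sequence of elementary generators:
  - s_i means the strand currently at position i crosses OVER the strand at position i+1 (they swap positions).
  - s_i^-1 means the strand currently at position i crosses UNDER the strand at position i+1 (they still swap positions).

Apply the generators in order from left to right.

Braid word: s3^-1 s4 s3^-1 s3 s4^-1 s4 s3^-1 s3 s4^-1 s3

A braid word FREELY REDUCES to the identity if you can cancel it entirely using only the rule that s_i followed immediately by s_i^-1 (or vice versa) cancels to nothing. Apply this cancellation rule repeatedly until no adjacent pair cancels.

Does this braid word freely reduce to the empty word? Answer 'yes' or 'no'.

Answer: yes

Derivation:
Gen 1 (s3^-1): push. Stack: [s3^-1]
Gen 2 (s4): push. Stack: [s3^-1 s4]
Gen 3 (s3^-1): push. Stack: [s3^-1 s4 s3^-1]
Gen 4 (s3): cancels prior s3^-1. Stack: [s3^-1 s4]
Gen 5 (s4^-1): cancels prior s4. Stack: [s3^-1]
Gen 6 (s4): push. Stack: [s3^-1 s4]
Gen 7 (s3^-1): push. Stack: [s3^-1 s4 s3^-1]
Gen 8 (s3): cancels prior s3^-1. Stack: [s3^-1 s4]
Gen 9 (s4^-1): cancels prior s4. Stack: [s3^-1]
Gen 10 (s3): cancels prior s3^-1. Stack: []
Reduced word: (empty)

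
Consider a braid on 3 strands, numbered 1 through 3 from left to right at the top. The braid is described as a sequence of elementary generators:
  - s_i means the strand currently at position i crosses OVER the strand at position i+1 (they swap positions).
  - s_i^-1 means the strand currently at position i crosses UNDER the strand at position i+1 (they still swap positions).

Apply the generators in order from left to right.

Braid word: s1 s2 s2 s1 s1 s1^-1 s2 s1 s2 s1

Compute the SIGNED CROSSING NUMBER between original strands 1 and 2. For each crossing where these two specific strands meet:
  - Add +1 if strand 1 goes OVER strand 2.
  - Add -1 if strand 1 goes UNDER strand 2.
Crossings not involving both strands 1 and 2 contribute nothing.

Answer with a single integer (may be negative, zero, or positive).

Gen 1: 1 over 2. Both 1&2? yes. Contrib: +1. Sum: 1
Gen 2: crossing 1x3. Both 1&2? no. Sum: 1
Gen 3: crossing 3x1. Both 1&2? no. Sum: 1
Gen 4: 2 over 1. Both 1&2? yes. Contrib: -1. Sum: 0
Gen 5: 1 over 2. Both 1&2? yes. Contrib: +1. Sum: 1
Gen 6: 2 under 1. Both 1&2? yes. Contrib: +1. Sum: 2
Gen 7: crossing 2x3. Both 1&2? no. Sum: 2
Gen 8: crossing 1x3. Both 1&2? no. Sum: 2
Gen 9: 1 over 2. Both 1&2? yes. Contrib: +1. Sum: 3
Gen 10: crossing 3x2. Both 1&2? no. Sum: 3

Answer: 3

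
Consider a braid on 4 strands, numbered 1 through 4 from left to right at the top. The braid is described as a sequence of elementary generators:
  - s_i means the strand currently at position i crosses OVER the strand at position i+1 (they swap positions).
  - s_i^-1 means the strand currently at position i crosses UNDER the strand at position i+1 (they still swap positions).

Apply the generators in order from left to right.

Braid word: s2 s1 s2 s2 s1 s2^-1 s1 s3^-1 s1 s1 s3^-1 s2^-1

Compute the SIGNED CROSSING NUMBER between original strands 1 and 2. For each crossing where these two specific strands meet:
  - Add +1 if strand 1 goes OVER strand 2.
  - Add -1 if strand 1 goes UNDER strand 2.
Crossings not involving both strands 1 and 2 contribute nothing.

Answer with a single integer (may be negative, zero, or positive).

Gen 1: crossing 2x3. Both 1&2? no. Sum: 0
Gen 2: crossing 1x3. Both 1&2? no. Sum: 0
Gen 3: 1 over 2. Both 1&2? yes. Contrib: +1. Sum: 1
Gen 4: 2 over 1. Both 1&2? yes. Contrib: -1. Sum: 0
Gen 5: crossing 3x1. Both 1&2? no. Sum: 0
Gen 6: crossing 3x2. Both 1&2? no. Sum: 0
Gen 7: 1 over 2. Both 1&2? yes. Contrib: +1. Sum: 1
Gen 8: crossing 3x4. Both 1&2? no. Sum: 1
Gen 9: 2 over 1. Both 1&2? yes. Contrib: -1. Sum: 0
Gen 10: 1 over 2. Both 1&2? yes. Contrib: +1. Sum: 1
Gen 11: crossing 4x3. Both 1&2? no. Sum: 1
Gen 12: crossing 1x3. Both 1&2? no. Sum: 1

Answer: 1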